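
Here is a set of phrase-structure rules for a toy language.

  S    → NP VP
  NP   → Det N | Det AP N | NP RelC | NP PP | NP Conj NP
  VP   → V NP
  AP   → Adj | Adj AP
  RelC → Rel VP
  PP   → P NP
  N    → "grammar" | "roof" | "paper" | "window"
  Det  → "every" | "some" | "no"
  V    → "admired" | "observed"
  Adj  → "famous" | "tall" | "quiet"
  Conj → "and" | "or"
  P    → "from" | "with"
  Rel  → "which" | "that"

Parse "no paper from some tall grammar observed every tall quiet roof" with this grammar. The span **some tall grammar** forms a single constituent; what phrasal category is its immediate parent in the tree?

PP

[S [NP [NP [Det no] [N paper]] [PP [P from] [NP [Det some] [AP [Adj tall]] [N grammar]]]] [VP [V observed] [NP [Det every] [AP [Adj tall] [AP [Adj quiet]]] [N roof]]]]
The span 'some tall grammar' is the NP node built by NP → Det AP N.
Its mother is the PP built by PP → P NP.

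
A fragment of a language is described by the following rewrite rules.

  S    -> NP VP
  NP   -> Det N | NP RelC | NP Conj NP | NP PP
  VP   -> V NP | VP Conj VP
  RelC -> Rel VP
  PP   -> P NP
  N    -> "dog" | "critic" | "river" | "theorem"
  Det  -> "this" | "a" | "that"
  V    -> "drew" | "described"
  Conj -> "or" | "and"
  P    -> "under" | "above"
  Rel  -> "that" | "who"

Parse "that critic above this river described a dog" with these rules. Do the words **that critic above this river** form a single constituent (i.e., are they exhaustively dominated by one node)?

Yes

[S [NP [NP [Det that] [N critic]] [PP [P above] [NP [Det this] [N river]]]] [VP [V described] [NP [Det a] [N dog]]]]
The words 'that critic above this river' are exhaustively dominated by a single NP node (built by NP → NP PP), so they form a constituent.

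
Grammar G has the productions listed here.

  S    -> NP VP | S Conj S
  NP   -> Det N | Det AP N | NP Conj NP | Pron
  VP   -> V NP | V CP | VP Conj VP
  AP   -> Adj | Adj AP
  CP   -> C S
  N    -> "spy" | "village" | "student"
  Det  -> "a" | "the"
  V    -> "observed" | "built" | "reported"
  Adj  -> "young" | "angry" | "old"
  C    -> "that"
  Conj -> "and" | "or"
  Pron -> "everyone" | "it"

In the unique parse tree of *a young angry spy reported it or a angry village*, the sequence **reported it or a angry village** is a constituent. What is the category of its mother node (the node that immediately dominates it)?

S

[S [NP [Det a] [AP [Adj young] [AP [Adj angry]]] [N spy]] [VP [V reported] [NP [NP [Pron it]] [Conj or] [NP [Det a] [AP [Adj angry]] [N village]]]]]
The span 'reported it or a angry village' is the VP node built by VP → V NP.
Its mother is the S built by S → NP VP.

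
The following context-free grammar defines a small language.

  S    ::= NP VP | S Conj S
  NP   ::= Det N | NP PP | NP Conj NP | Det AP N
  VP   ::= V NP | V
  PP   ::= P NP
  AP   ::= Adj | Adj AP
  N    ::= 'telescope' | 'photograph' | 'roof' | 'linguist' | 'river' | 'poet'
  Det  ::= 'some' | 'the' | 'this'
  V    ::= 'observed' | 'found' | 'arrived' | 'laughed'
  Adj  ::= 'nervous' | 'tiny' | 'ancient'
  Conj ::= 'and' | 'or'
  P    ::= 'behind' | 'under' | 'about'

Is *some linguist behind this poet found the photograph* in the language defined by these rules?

S
  NP
    NP
      Det: some
      N: linguist
    PP
      P: behind
      NP
        Det: this
        N: poet
  VP
    V: found
    NP
      Det: the
      N: photograph
The bracketing above is licensed at every node by one of the given productions, with S at the root.

Grammatical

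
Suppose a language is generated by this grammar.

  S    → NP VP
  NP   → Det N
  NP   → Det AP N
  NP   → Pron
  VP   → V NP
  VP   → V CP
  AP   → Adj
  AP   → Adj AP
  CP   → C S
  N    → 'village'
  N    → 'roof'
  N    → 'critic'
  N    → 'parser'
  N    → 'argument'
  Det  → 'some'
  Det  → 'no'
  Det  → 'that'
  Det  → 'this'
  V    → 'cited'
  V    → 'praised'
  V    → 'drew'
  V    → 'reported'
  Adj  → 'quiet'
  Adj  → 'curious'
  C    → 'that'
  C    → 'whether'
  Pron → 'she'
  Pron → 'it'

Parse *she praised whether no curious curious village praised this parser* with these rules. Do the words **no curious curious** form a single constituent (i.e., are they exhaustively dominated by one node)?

[S [NP [Pron she]] [VP [V praised] [CP [C whether] [S [NP [Det no] [AP [Adj curious] [AP [Adj curious]]] [N village]] [VP [V praised] [NP [Det this] [N parser]]]]]]]
The smallest constituent containing 'no curious curious' is the NP spanning 'no curious curious village'; no single node in the tree dominates exactly the given words.

No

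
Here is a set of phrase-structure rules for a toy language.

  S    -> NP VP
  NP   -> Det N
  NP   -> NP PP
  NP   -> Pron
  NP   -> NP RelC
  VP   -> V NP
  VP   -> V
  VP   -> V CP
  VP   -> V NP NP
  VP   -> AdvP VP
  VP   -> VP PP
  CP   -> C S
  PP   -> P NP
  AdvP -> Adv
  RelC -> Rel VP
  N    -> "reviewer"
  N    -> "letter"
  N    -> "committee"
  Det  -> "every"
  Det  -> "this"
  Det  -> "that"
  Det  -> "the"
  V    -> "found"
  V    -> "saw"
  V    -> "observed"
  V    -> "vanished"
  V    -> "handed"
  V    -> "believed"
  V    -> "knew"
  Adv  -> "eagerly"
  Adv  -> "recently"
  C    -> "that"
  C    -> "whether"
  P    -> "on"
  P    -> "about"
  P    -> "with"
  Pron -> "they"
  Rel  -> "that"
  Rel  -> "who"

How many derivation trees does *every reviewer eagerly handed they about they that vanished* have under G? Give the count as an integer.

Two of the 4 distinct bracketings:
[S [NP [Det every] [N reviewer]] [VP [AdvP [Adv eagerly]] [VP [V handed] [NP [NP [Pron they]] [PP [P about] [NP [NP [Pron they]] [RelC [Rel that] [VP [V vanished]]]]]]]]]
[S [NP [Det every] [N reviewer]] [VP [AdvP [Adv eagerly]] [VP [V handed] [NP [NP [NP [Pron they]] [PP [P about] [NP [Pron they]]]] [RelC [Rel that] [VP [V vanished]]]]]]]
The trees differ in how a recursive rule is bracketed over the same span.

4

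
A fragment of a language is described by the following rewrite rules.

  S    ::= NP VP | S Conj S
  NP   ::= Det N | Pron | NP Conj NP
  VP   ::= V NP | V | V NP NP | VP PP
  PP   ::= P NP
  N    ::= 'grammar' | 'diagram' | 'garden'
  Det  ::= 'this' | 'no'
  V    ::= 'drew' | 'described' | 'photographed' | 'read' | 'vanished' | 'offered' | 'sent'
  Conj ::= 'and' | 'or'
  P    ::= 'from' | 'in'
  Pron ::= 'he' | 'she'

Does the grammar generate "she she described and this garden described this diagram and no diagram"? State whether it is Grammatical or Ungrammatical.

Ungrammatical

For S → NP VP, the only prefix that parses as NP is 'she', but the remainder 'she described and this garden described this diagram and no diagram' is not a VP under these rules. The alternative S rule S → S Conj S likewise has no satisfying split.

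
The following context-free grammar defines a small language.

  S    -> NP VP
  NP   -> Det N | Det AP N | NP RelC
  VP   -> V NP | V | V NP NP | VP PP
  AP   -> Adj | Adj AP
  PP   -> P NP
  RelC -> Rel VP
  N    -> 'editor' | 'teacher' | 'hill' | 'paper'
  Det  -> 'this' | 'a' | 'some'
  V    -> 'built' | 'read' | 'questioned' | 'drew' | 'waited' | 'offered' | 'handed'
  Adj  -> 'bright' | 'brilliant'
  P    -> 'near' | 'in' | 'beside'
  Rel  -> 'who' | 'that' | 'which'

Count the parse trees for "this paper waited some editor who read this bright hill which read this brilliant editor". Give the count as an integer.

Two of the 6 distinct bracketings:
[S [NP [Det this] [N paper]] [VP [V waited] [NP [NP [Det some] [N editor]] [RelC [Rel who] [VP [V read] [NP [NP [Det this] [AP [Adj bright]] [N hill]] [RelC [Rel which] [VP [V read] [NP [Det this] [AP [Adj brilliant]] [N editor]]]]]]]]]]
[S [NP [Det this] [N paper]] [VP [V waited] [NP [NP [Det some] [N editor]] [RelC [Rel who] [VP [V read] [NP [NP [Det this] [AP [Adj bright]] [N hill]] [RelC [Rel which] [VP [V read]]]] [NP [Det this] [AP [Adj brilliant]] [N editor]]]]]]]
The difference turns on whether VP → V is used at the relevant span, versus an alternative expansion of VP.

6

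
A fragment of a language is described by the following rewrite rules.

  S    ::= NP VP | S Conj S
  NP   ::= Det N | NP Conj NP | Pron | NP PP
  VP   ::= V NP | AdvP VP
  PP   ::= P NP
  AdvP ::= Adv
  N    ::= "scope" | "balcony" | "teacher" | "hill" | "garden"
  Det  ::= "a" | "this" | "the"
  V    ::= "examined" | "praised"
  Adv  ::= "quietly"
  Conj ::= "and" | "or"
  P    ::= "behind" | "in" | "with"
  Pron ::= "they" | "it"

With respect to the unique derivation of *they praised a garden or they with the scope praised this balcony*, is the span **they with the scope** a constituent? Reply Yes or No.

[S [S [NP [Pron they]] [VP [V praised] [NP [Det a] [N garden]]]] [Conj or] [S [NP [NP [Pron they]] [PP [P with] [NP [Det the] [N scope]]]] [VP [V praised] [NP [Det this] [N balcony]]]]]
The words 'they with the scope' are exhaustively dominated by a single NP node (built by NP → NP PP), so they form a constituent.

Yes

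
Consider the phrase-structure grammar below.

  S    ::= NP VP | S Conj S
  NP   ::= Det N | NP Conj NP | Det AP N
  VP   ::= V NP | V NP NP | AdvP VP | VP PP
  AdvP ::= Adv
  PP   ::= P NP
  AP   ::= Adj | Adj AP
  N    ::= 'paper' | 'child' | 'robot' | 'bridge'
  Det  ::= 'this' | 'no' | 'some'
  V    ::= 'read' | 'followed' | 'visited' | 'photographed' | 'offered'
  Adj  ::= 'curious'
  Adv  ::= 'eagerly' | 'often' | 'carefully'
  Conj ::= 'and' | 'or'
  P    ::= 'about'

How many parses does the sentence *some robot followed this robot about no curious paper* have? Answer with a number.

[S [NP [Det some] [N robot]] [VP [VP [V followed] [NP [Det this] [N robot]]] [PP [P about] [NP [Det no] [AP [Adj curious]] [N paper]]]]]
No rule offers an alternative attachment or grouping for any span, so this is the only derivation.

1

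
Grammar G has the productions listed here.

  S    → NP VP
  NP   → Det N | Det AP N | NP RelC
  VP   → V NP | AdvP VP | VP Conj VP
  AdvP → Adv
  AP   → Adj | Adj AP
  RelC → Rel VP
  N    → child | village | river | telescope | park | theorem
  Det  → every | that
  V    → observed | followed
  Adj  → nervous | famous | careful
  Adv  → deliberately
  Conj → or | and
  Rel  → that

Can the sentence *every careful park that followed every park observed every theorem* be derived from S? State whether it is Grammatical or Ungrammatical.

S
  NP
    NP
      Det: every
      AP
        Adj: careful
      N: park
    RelC
      Rel: that
      VP
        V: followed
        NP
          Det: every
          N: park
  VP
    V: observed
    NP
      Det: every
      N: theorem
Each bracket corresponds to one application of a listed rule, so the string is derivable from S.

Grammatical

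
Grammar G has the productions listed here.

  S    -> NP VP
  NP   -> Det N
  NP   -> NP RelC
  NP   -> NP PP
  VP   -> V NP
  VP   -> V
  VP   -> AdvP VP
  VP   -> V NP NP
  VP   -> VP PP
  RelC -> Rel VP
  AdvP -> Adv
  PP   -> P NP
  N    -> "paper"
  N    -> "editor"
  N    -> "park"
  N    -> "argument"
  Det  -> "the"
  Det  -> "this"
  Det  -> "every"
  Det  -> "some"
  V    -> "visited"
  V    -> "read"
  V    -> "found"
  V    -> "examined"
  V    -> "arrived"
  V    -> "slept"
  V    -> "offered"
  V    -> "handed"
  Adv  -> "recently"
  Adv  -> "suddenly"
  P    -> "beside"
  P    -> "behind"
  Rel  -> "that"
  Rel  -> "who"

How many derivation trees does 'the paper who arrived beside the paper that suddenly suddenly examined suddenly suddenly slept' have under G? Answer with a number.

4

Two of the 4 distinct bracketings:
[S [NP [NP [Det the] [N paper]] [RelC [Rel who] [VP [VP [V arrived]] [PP [P beside] [NP [NP [Det the] [N paper]] [RelC [Rel that] [VP [AdvP [Adv suddenly]] [VP [AdvP [Adv suddenly]] [VP [V examined]]]]]]]]]] [VP [AdvP [Adv suddenly]] [VP [AdvP [Adv suddenly]] [VP [V slept]]]]]
[S [NP [NP [NP [Det the] [N paper]] [RelC [Rel who] [VP [VP [V arrived]] [PP [P beside] [NP [Det the] [N paper]]]]]] [RelC [Rel that] [VP [AdvP [Adv suddenly]] [VP [AdvP [Adv suddenly]] [VP [V examined]]]]]] [VP [AdvP [Adv suddenly]] [VP [AdvP [Adv suddenly]] [VP [V slept]]]]]
The trees differ in how a recursive rule is bracketed over the same span.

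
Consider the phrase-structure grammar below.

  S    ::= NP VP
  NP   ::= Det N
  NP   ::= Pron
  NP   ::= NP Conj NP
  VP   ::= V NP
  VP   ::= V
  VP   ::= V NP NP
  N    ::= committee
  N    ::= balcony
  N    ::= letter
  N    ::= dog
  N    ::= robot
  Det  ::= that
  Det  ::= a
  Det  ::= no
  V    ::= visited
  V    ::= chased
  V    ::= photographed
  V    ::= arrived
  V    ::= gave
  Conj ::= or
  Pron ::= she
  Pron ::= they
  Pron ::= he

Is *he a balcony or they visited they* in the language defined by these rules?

Ungrammatical

For S → NP VP, the only prefix that parses as NP is 'he', but the remainder 'a balcony or they visited they' is not a VP under these rules.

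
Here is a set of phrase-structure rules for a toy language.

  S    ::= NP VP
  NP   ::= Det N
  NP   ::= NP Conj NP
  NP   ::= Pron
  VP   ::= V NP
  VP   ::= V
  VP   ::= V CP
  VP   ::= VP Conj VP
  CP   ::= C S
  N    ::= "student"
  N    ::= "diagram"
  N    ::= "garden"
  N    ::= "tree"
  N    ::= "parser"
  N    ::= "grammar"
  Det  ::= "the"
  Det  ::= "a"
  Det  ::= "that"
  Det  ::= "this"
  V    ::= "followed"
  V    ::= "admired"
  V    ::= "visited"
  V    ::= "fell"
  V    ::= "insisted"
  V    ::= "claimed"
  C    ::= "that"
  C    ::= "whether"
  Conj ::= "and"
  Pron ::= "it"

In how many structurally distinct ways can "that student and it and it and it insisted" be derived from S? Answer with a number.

Two of the 5 distinct bracketings:
[S [NP [NP [Det that] [N student]] [Conj and] [NP [NP [Pron it]] [Conj and] [NP [NP [Pron it]] [Conj and] [NP [Pron it]]]]] [VP [V insisted]]]
[S [NP [NP [Det that] [N student]] [Conj and] [NP [NP [NP [Pron it]] [Conj and] [NP [Pron it]]] [Conj and] [NP [Pron it]]]] [VP [V insisted]]]
The trees differ in how a recursive rule is bracketed over the same span.

5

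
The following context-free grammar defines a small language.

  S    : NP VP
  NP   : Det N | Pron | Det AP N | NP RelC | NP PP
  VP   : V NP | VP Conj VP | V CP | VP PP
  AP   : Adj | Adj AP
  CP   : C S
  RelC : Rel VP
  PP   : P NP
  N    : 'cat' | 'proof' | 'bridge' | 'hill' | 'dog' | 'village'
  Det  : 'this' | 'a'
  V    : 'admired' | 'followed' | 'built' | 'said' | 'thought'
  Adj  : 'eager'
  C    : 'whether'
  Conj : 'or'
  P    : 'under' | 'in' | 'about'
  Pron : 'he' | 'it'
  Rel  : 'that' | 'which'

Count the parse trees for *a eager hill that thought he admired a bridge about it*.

2

The two bracketings:
[S [NP [NP [Det a] [AP [Adj eager]] [N hill]] [RelC [Rel that] [VP [V thought] [NP [Pron he]]]]] [VP [V admired] [NP [NP [Det a] [N bridge]] [PP [P about] [NP [Pron it]]]]]]
[S [NP [NP [Det a] [AP [Adj eager]] [N hill]] [RelC [Rel that] [VP [V thought] [NP [Pron he]]]]] [VP [VP [V admired] [NP [Det a] [N bridge]]] [PP [P about] [NP [Pron it]]]]]
The difference turns on whether NP → NP PP is used at the relevant span, versus an alternative expansion of NP.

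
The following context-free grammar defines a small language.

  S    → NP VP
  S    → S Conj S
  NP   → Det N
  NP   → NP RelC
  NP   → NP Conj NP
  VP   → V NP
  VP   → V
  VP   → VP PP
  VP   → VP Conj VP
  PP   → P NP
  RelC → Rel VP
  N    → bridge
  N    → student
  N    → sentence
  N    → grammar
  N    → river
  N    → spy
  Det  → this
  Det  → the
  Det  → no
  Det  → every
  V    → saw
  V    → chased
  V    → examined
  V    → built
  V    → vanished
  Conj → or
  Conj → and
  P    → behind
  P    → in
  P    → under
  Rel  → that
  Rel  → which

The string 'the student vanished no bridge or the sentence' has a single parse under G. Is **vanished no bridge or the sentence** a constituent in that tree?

[S [NP [Det the] [N student]] [VP [V vanished] [NP [NP [Det no] [N bridge]] [Conj or] [NP [Det the] [N sentence]]]]]
The words 'vanished no bridge or the sentence' are exhaustively dominated by a single VP node (built by VP → V NP), so they form a constituent.

Yes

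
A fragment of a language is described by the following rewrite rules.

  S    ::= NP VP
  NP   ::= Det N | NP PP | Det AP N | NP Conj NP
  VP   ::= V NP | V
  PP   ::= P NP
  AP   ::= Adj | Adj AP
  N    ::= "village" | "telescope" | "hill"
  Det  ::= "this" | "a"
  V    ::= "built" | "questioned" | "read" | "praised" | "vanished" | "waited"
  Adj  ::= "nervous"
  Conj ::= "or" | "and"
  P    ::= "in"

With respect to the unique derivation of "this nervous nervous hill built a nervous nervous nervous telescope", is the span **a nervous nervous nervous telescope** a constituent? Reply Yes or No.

Yes

[S [NP [Det this] [AP [Adj nervous] [AP [Adj nervous]]] [N hill]] [VP [V built] [NP [Det a] [AP [Adj nervous] [AP [Adj nervous] [AP [Adj nervous]]]] [N telescope]]]]
The words 'a nervous nervous nervous telescope' are exhaustively dominated by a single NP node (built by NP → Det AP N), so they form a constituent.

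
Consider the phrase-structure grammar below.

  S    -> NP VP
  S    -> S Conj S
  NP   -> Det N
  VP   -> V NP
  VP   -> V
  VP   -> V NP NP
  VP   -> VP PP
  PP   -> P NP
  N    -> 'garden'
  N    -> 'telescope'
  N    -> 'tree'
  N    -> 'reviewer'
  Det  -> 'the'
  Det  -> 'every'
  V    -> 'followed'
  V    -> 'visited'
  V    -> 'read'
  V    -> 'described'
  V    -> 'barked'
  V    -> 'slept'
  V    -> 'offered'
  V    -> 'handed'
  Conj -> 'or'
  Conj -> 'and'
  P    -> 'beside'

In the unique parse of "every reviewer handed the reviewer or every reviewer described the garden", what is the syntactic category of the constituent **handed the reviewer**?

VP

[S [S [NP [Det every] [N reviewer]] [VP [V handed] [NP [Det the] [N reviewer]]]] [Conj or] [S [NP [Det every] [N reviewer]] [VP [V described] [NP [Det the] [N garden]]]]]
The span 'handed the reviewer' is the VP node built by VP → V NP.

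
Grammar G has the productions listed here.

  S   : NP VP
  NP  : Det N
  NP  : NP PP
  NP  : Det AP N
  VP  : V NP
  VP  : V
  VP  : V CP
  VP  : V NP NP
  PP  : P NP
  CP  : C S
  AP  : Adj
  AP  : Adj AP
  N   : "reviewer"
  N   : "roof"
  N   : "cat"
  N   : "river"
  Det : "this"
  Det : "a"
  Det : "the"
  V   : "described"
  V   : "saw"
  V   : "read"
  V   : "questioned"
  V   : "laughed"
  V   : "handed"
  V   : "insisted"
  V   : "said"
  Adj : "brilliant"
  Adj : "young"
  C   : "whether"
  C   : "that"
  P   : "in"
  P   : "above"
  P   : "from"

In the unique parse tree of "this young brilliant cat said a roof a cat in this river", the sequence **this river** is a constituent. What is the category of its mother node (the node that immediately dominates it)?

PP

S
  NP
    Det: this
    AP
      Adj: young
      AP
        Adj: brilliant
    N: cat
  VP
    V: said
    NP
      Det: a
      N: roof
    NP
      NP
        Det: a
        N: cat
      PP
        P: in
        NP
          Det: this
          N: river
The span 'this river' is the NP node built by NP → Det N.
Its mother is the PP built by PP → P NP.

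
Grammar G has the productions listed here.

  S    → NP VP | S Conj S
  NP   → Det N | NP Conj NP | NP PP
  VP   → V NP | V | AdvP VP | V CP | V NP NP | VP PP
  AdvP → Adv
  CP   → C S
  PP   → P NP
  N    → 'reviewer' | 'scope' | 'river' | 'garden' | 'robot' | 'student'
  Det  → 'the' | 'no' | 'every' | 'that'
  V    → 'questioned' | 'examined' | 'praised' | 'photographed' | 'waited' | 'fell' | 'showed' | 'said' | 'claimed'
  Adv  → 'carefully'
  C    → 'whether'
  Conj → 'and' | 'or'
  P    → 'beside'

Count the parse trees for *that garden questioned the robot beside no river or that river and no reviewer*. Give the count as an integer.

Two of the 7 distinct bracketings:
[S [NP [Det that] [N garden]] [VP [V questioned] [NP [NP [NP [Det the] [N robot]] [PP [P beside] [NP [Det no] [N river]]]] [Conj or] [NP [NP [Det that] [N river]] [Conj and] [NP [Det no] [N reviewer]]]]]]
[S [NP [Det that] [N garden]] [VP [V questioned] [NP [NP [NP [NP [Det the] [N robot]] [PP [P beside] [NP [Det no] [N river]]]] [Conj or] [NP [Det that] [N river]]] [Conj and] [NP [Det no] [N reviewer]]]]]
The trees differ in how a recursive rule is bracketed over the same span.

7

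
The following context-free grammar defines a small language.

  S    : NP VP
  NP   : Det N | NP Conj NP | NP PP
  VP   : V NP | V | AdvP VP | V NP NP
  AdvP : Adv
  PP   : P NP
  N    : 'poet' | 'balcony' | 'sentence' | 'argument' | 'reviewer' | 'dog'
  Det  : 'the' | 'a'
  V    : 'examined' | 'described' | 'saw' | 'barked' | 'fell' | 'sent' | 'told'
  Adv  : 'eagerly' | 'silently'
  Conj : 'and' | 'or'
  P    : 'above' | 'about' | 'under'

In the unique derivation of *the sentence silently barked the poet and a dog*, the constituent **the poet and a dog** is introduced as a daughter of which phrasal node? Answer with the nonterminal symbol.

[S [NP [Det the] [N sentence]] [VP [AdvP [Adv silently]] [VP [V barked] [NP [NP [Det the] [N poet]] [Conj and] [NP [Det a] [N dog]]]]]]
The span 'the poet and a dog' is the NP node built by NP → NP Conj NP.
Its mother is the VP built by VP → V NP.

VP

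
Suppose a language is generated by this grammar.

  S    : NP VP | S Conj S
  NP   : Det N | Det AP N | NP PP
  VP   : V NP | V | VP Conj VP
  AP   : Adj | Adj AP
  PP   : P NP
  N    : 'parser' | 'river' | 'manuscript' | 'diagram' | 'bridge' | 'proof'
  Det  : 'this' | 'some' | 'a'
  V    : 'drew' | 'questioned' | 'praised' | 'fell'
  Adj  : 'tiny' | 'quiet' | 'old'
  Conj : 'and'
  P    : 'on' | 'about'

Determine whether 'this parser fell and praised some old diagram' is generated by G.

S
  NP
    Det: this
    N: parser
  VP
    VP
      V: fell
    Conj: and
    VP
      V: praised
      NP
        Det: some
        AP
          Adj: old
        N: diagram
The bracketing above is licensed at every node by one of the given productions, with S at the root.

Grammatical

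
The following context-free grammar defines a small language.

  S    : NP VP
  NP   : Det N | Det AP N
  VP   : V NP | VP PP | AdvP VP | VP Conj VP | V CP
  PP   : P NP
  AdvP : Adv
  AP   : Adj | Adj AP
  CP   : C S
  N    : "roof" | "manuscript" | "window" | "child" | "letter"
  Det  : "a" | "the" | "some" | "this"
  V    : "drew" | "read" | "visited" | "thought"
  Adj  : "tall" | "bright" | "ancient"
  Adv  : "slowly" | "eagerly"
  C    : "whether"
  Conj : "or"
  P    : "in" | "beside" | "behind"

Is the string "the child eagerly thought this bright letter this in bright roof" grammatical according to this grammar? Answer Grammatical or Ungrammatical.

Ungrammatical

An N word can never sit immediately before a Det word in any string this grammar generates, so the substring 'letter this' rules out a derivation.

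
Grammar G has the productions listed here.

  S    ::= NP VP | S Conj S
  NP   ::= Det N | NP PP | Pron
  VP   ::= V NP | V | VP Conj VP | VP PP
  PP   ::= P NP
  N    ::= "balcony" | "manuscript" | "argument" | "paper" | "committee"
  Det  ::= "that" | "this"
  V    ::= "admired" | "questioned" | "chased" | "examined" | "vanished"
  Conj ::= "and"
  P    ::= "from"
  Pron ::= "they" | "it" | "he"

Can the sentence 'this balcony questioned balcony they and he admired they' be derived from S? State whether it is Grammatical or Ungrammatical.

Ungrammatical

A V word can never sit immediately before an N word in any string this grammar generates, so the substring 'questioned balcony' rules out a derivation.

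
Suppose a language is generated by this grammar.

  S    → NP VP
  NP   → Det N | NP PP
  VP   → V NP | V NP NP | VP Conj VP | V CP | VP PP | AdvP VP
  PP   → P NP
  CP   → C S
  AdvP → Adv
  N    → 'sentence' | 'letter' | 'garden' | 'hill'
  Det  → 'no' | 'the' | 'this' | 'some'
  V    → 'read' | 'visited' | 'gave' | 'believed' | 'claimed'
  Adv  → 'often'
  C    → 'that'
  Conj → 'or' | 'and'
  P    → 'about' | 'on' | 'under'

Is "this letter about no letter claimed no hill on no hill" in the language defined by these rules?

Grammatical

S
  NP
    NP
      Det: this
      N: letter
    PP
      P: about
      NP
        Det: no
        N: letter
  VP
    V: claimed
    NP
      NP
        Det: no
        N: hill
      PP
        P: on
        NP
          Det: no
          N: hill
The bracketing above is licensed at every node by one of the given productions, with S at the root.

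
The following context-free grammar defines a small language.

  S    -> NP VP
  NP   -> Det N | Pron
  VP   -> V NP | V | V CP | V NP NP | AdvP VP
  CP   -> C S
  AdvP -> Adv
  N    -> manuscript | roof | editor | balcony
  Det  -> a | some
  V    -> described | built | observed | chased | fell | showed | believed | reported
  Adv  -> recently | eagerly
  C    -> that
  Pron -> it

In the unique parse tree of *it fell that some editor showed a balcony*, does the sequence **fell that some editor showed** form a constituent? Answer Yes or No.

[S [NP [Pron it]] [VP [V fell] [CP [C that] [S [NP [Det some] [N editor]] [VP [V showed] [NP [Det a] [N balcony]]]]]]]
The smallest constituent containing 'fell that some editor showed' is the VP spanning 'fell that some editor showed a balcony'; no single node in the tree dominates exactly the given words.

No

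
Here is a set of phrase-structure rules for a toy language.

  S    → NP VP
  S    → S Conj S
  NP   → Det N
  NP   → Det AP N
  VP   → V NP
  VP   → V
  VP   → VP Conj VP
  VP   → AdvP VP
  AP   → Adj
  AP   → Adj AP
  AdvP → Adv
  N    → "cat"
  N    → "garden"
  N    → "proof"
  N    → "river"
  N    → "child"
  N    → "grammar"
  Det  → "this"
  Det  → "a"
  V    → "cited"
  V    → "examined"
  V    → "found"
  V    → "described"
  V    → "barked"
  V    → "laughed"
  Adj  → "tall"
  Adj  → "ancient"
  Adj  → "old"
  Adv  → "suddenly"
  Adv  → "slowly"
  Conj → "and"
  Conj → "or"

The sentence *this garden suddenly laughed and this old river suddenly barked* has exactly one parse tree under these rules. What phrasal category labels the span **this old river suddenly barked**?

S
  S
    NP
      Det: this
      N: garden
    VP
      AdvP
        Adv: suddenly
      VP
        V: laughed
  Conj: and
  S
    NP
      Det: this
      AP
        Adj: old
      N: river
    VP
      AdvP
        Adv: suddenly
      VP
        V: barked
The span 'this old river suddenly barked' is the S node built by S → NP VP.

S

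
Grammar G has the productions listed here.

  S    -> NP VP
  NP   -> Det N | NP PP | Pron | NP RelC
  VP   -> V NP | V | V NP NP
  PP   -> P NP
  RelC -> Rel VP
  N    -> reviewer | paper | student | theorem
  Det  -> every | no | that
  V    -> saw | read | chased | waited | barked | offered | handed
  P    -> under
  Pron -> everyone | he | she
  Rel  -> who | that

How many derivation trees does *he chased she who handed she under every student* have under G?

3

Two of the 3 distinct bracketings:
[S [NP [Pron he]] [VP [V chased] [NP [NP [NP [Pron she]] [RelC [Rel who] [VP [V handed] [NP [Pron she]]]]] [PP [P under] [NP [Det every] [N student]]]]]]
[S [NP [Pron he]] [VP [V chased] [NP [NP [Pron she]] [RelC [Rel who] [VP [V handed] [NP [NP [Pron she]] [PP [P under] [NP [Det every] [N student]]]]]]]]]
The trees differ in how a recursive rule is bracketed over the same span.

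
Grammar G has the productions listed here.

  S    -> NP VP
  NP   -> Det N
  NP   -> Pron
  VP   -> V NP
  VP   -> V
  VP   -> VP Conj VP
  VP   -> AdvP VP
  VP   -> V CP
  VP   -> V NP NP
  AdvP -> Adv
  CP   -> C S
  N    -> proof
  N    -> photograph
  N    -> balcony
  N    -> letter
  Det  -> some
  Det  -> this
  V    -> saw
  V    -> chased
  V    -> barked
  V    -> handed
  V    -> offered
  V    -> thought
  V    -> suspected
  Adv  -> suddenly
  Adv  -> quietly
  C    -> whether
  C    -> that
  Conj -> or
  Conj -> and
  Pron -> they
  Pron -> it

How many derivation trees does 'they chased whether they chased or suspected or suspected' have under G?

Two of the 5 distinct bracketings:
[S [NP [Pron they]] [VP [VP [V chased] [CP [C whether] [S [NP [Pron they]] [VP [V chased]]]]] [Conj or] [VP [VP [V suspected]] [Conj or] [VP [V suspected]]]]]
[S [NP [Pron they]] [VP [VP [VP [V chased] [CP [C whether] [S [NP [Pron they]] [VP [V chased]]]]] [Conj or] [VP [V suspected]]] [Conj or] [VP [V suspected]]]]
The trees differ in how a recursive rule is bracketed over the same span.

5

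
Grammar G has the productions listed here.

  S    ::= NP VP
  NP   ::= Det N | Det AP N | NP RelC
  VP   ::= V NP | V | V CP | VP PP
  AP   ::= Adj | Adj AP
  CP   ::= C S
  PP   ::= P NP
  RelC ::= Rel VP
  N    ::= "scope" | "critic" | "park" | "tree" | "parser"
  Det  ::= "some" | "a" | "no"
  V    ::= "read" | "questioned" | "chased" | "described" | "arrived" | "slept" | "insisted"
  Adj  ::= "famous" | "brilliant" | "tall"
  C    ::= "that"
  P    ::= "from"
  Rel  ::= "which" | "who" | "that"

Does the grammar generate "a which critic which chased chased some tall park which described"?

A Det word can never sit immediately before a Rel word in any string this grammar generates, so the substring 'a which' rules out a derivation.

Ungrammatical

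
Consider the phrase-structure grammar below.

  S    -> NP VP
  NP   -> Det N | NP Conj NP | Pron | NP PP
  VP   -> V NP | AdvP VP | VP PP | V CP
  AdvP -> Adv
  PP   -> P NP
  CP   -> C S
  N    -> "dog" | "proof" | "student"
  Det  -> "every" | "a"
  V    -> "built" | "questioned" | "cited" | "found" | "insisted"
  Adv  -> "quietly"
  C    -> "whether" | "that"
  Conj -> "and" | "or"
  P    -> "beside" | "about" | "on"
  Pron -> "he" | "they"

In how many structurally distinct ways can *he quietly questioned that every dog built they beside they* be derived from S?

Two of the 4 distinct bracketings:
[S [NP [Pron he]] [VP [AdvP [Adv quietly]] [VP [VP [V questioned] [CP [C that] [S [NP [Det every] [N dog]] [VP [V built] [NP [Pron they]]]]]] [PP [P beside] [NP [Pron they]]]]]]
[S [NP [Pron he]] [VP [AdvP [Adv quietly]] [VP [V questioned] [CP [C that] [S [NP [Det every] [N dog]] [VP [V built] [NP [NP [Pron they]] [PP [P beside] [NP [Pron they]]]]]]]]]]
The difference turns on whether NP → NP PP is used at the relevant span, versus an alternative expansion of NP.

4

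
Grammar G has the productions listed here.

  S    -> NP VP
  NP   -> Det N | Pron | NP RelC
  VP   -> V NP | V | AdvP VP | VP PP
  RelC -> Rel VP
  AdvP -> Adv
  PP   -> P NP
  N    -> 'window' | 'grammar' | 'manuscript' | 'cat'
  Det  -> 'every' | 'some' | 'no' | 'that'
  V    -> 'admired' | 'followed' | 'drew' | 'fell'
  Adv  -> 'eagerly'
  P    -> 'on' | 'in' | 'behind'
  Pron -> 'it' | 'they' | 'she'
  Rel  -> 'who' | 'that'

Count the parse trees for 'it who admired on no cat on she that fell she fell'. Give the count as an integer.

2

The two bracketings:
[S [NP [NP [Pron it]] [RelC [Rel who] [VP [VP [VP [V admired]] [PP [P on] [NP [Det no] [N cat]]]] [PP [P on] [NP [NP [Pron she]] [RelC [Rel that] [VP [V fell] [NP [Pron she]]]]]]]]] [VP [V fell]]]
[S [NP [NP [NP [Pron it]] [RelC [Rel who] [VP [VP [VP [V admired]] [PP [P on] [NP [Det no] [N cat]]]] [PP [P on] [NP [Pron she]]]]]] [RelC [Rel that] [VP [V fell] [NP [Pron she]]]]] [VP [V fell]]]
The trees differ in how a recursive rule is bracketed over the same span.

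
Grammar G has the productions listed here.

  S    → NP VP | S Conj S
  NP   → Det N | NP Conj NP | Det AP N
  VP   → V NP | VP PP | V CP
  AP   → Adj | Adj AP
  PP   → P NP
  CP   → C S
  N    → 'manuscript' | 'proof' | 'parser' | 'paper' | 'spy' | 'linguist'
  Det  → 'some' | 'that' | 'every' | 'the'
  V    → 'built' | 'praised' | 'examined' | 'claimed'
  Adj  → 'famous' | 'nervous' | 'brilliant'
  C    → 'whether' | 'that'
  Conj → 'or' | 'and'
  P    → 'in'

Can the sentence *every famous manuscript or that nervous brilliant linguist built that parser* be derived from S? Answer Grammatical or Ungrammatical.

S
  NP
    NP
      Det: every
      AP
        Adj: famous
      N: manuscript
    Conj: or
    NP
      Det: that
      AP
        Adj: nervous
        AP
          Adj: brilliant
      N: linguist
  VP
    V: built
    NP
      Det: that
      N: parser
Every word is introduced by a lexical rule and the phrasal rules combine the resulting categories into a single S.

Grammatical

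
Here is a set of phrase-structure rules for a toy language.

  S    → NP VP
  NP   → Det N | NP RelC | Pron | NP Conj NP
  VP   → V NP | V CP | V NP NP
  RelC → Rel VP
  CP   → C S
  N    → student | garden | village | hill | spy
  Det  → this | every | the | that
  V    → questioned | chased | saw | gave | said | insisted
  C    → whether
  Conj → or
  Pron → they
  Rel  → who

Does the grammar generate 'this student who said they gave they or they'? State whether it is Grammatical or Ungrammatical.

S
  NP
    NP
      Det: this
      N: student
    RelC
      Rel: who
      VP
        V: said
        NP
          Pron: they
  VP
    V: gave
    NP
      NP
        Pron: they
      Conj: or
      NP
        Pron: they
Each bracket corresponds to one application of a listed rule, so the string is derivable from S.

Grammatical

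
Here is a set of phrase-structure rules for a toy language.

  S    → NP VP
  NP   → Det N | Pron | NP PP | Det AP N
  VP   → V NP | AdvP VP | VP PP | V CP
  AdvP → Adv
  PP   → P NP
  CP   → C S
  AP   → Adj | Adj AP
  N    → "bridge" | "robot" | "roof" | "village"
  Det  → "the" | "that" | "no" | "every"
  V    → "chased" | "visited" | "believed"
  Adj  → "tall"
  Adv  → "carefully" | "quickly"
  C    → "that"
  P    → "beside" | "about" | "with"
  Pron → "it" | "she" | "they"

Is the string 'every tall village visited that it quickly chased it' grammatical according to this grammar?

[S [NP [Det every] [AP [Adj tall]] [N village]] [VP [V visited] [CP [C that] [S [NP [Pron it]] [VP [AdvP [Adv quickly]] [VP [V chased] [NP [Pron it]]]]]]]]
Every word is introduced by a lexical rule and the phrasal rules combine the resulting categories into a single S.

Grammatical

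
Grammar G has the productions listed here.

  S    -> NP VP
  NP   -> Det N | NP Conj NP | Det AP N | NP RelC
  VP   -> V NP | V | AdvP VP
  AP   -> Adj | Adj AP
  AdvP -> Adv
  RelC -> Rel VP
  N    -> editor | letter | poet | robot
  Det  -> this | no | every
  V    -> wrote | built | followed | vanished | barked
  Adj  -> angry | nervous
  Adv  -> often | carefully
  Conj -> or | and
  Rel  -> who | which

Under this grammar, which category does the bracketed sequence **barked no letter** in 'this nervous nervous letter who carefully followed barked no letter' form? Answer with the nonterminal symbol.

S
  NP
    NP
      Det: this
      AP
        Adj: nervous
        AP
          Adj: nervous
      N: letter
    RelC
      Rel: who
      VP
        AdvP
          Adv: carefully
        VP
          V: followed
  VP
    V: barked
    NP
      Det: no
      N: letter
The span 'barked no letter' is the VP node built by VP → V NP.

VP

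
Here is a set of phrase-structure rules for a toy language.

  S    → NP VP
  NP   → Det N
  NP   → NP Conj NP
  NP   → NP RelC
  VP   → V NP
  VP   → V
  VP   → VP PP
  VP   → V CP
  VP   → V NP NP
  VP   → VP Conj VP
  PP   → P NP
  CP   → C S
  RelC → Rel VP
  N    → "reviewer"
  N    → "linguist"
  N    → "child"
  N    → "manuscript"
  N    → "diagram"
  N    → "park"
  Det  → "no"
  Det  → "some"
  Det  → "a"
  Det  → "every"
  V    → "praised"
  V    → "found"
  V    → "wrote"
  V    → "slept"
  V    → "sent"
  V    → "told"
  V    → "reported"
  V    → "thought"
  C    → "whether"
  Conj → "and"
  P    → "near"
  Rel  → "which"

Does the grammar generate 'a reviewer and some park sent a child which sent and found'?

Grammatical

S
  NP
    NP
      Det: a
      N: reviewer
    Conj: and
    NP
      Det: some
      N: park
  VP
    V: sent
    NP
      NP
        Det: a
        N: child
      RelC
        Rel: which
        VP
          VP
            V: sent
          Conj: and
          VP
            V: found
The bracketing above is licensed at every node by one of the given productions, with S at the root.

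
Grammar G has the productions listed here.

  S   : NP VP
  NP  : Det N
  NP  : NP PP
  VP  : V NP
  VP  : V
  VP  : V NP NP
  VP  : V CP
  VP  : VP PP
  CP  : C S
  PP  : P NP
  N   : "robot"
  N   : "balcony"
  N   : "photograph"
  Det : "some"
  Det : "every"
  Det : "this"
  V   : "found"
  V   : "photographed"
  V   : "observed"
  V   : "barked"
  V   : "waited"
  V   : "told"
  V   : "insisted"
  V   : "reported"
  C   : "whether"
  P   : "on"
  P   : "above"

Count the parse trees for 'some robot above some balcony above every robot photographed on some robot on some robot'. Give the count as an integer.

4

Two of the 4 distinct bracketings:
[S [NP [NP [Det some] [N robot]] [PP [P above] [NP [NP [Det some] [N balcony]] [PP [P above] [NP [Det every] [N robot]]]]]] [VP [VP [V photographed]] [PP [P on] [NP [NP [Det some] [N robot]] [PP [P on] [NP [Det some] [N robot]]]]]]]
[S [NP [NP [Det some] [N robot]] [PP [P above] [NP [NP [Det some] [N balcony]] [PP [P above] [NP [Det every] [N robot]]]]]] [VP [VP [VP [V photographed]] [PP [P on] [NP [Det some] [N robot]]]] [PP [P on] [NP [Det some] [N robot]]]]]
The trees differ in how a recursive rule is bracketed over the same span.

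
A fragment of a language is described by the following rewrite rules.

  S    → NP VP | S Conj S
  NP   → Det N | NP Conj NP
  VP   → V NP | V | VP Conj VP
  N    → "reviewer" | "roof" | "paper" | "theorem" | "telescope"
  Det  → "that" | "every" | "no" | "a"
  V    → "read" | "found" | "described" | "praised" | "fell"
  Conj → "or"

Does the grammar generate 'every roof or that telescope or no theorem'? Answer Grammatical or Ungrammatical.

Ungrammatical

For S → NP VP, every NP-prefix leaves a non-VP remainder: after 'every roof' the remainder is not a VP; after 'every roof or that telescope' the remainder is not a VP. The alternative S rule S → S Conj S likewise has no satisfying split.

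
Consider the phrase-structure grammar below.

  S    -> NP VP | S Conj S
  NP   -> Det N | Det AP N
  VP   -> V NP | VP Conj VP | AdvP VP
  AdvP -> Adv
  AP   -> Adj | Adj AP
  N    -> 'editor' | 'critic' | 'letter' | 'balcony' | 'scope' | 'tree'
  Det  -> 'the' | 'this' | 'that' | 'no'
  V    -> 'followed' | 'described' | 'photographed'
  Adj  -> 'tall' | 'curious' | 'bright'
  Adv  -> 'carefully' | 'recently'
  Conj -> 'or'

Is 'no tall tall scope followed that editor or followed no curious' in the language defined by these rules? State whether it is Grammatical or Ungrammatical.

Ungrammatical

For S → NP VP, the only prefix that parses as NP is 'no tall tall scope', but the remainder 'followed that editor or followed no curious' is not a VP under these rules. The alternative S rule S → S Conj S likewise has no satisfying split.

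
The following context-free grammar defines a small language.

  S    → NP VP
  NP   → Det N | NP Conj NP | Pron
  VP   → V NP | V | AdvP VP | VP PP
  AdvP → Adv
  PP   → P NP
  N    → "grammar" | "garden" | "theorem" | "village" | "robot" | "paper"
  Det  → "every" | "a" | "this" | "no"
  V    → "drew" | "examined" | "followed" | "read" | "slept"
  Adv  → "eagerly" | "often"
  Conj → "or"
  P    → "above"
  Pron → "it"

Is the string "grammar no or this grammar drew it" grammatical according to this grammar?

An N word can never sit immediately before a Det word in any string this grammar generates, so the substring 'grammar no' rules out a derivation.

Ungrammatical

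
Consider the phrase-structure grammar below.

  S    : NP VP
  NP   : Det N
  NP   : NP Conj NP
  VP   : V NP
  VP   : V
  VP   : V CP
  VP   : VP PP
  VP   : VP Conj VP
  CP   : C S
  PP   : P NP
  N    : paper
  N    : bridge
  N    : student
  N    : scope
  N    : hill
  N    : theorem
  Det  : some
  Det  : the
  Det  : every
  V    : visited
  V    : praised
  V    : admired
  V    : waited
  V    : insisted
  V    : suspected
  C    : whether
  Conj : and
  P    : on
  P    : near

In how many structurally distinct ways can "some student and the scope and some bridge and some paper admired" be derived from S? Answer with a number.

5

Two of the 5 distinct bracketings:
[S [NP [NP [Det some] [N student]] [Conj and] [NP [NP [Det the] [N scope]] [Conj and] [NP [NP [Det some] [N bridge]] [Conj and] [NP [Det some] [N paper]]]]] [VP [V admired]]]
[S [NP [NP [Det some] [N student]] [Conj and] [NP [NP [NP [Det the] [N scope]] [Conj and] [NP [Det some] [N bridge]]] [Conj and] [NP [Det some] [N paper]]]] [VP [V admired]]]
The trees differ in how a recursive rule is bracketed over the same span.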